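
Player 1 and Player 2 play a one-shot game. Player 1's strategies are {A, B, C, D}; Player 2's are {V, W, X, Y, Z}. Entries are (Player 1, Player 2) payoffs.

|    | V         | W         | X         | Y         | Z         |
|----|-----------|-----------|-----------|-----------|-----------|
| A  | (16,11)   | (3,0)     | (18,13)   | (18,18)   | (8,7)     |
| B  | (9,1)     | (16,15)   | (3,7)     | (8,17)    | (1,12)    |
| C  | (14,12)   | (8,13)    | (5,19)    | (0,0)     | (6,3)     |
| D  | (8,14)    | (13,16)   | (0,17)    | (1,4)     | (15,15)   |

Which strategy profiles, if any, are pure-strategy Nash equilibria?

(A, Y)

Find each player's best response to every opponent strategy; NE are the intersections.
Player 1's best responses — vs V: A (payoff 16); vs W: B (payoff 16); vs X: A (payoff 18); vs Y: A (payoff 18); vs Z: D (payoff 15).
Player 2's best responses — vs A: Y (payoff 18); vs B: Y (payoff 17); vs C: X (payoff 19); vs D: X (payoff 17).
The only mutual best response is (A, Y); neither player gains by switching there.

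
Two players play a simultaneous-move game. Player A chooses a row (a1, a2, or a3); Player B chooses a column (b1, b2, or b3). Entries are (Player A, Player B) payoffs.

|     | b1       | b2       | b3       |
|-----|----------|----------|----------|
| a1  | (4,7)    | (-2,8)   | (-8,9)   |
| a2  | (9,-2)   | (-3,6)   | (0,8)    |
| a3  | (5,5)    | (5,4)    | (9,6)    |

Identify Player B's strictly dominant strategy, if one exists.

A strategy is strictly dominant if it gives Player B a strictly higher payoff than every other strategy, against every choice by the opponent.
b3 strictly dominates: vs a1: 9 > each of {7, 8}; vs a2: 8 > each of {-2, 6}; vs a3: 6 > each of {5, 4}.

b3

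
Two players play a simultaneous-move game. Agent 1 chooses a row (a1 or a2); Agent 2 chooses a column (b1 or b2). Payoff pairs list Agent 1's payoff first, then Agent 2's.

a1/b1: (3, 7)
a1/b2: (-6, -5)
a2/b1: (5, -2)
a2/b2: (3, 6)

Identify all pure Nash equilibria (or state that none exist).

Check mutual best responses: a cell is a NE iff neither player can gain by unilaterally deviating.
Agent 1's best responses — vs b1: a2 (payoff 5); vs b2: a2 (payoff 3).
Agent 2's best responses — vs a1: b1 (payoff 7); vs a2: b2 (payoff 6).
The only mutual best response is (a2, b2); neither player gains by switching there.

(a2, b2)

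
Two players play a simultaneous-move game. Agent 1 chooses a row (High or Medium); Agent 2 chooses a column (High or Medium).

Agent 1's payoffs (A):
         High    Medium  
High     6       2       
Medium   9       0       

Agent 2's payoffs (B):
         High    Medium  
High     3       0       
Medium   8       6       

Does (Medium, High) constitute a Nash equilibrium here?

Yes

Holding Agent 2 at High: Agent 1 gets 9 from Medium, versus 6 from High. No profitable deviation for Agent 1.
Holding Agent 1 at Medium: Agent 2 gets 8 from High, versus 6 from Medium. No profitable deviation for Agent 2 either.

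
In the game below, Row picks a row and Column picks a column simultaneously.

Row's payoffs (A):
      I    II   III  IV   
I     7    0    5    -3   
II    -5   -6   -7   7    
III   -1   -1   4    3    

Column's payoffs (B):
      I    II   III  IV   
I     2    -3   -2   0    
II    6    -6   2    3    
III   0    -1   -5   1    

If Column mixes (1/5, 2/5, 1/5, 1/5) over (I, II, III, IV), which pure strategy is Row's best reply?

I

Compute Row's expected payoff from each pure strategy against the given mix.
I: (1/5)·7 + (2/5)·0 + (1/5)·5 + (1/5)·(-3) = 9/5
II: (1/5)·(-5) + (2/5)·(-6) + (1/5)·(-7) + (1/5)·7 = -17/5
III: (1/5)·(-1) + (2/5)·(-1) + (1/5)·4 + (1/5)·3 = 4/5
Highest expected payoff is 9/5, from I.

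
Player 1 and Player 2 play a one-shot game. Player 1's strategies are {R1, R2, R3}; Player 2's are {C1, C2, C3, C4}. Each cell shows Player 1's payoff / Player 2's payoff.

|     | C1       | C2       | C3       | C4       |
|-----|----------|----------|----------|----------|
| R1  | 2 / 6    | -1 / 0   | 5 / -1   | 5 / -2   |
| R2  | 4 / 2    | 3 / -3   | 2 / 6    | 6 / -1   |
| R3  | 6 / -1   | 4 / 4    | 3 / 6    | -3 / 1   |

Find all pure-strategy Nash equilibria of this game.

Check mutual best responses: a cell is a NE iff neither player can gain by unilaterally deviating.
Player 1's best responses — vs C1: R3 (payoff 6); vs C2: R3 (payoff 4); vs C3: R1 (payoff 5); vs C4: R2 (payoff 6).
Player 2's best responses — vs R1: C1 (payoff 6); vs R2: C3 (payoff 6); vs R3: C3 (payoff 6).
No cell has both players best-responding. For instance, Player 1's best reply to C1 is R3, but against R3 Player 2 prefers C3 over C1.

None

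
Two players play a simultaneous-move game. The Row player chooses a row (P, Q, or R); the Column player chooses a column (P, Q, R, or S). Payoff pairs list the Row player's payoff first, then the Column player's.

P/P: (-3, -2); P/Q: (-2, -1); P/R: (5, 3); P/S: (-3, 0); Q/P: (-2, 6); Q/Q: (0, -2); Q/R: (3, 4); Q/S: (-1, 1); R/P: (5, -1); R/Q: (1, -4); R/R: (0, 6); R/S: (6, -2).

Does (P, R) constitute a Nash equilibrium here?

Holding the Column player at R: the Row player gets 5 from P, versus 3 from Q, 0 from R. No profitable deviation for the Row player.
Holding the Row player at P: the Column player gets 3 from R, versus -2 from P, -1 from Q, 0 from S. No profitable deviation for the Column player either.

Yes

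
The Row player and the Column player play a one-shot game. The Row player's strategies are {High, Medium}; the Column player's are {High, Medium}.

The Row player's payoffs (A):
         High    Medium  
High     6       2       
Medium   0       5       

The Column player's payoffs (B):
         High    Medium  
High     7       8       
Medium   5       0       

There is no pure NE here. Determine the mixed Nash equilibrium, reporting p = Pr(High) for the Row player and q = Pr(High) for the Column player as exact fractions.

p = 5/6, q = 1/3

In a mixed NE each player is indifferent between their pure strategies, so the opponent's mix sets the indifference.
The Column player indifferent between High and Medium: p·7 + (1−p)·5 = p·8 + (1−p)·0 ⟹ 5 + 2p = 0 + 8p ⟹ p = 5/6.
The Row player indifferent between High and Medium: q·6 + (1−q)·2 = q·0 + (1−q)·5 ⟹ 2 + 4q = 5 + (-5)q ⟹ q = 1/3.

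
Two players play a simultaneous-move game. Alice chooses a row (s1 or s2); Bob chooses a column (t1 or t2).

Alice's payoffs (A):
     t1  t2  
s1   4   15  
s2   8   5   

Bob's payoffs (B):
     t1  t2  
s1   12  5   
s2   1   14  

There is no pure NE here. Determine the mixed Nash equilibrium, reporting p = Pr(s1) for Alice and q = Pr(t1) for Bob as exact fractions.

p = 13/20, q = 5/7

Each player's mixing probability is pinned down by making the *other* player indifferent.
Bob indifferent between t1 and t2: p·12 + (1−p)·1 = p·5 + (1−p)·14 ⟹ 1 + 11p = 14 + (-9)p ⟹ p = 13/20.
Alice indifferent between s1 and s2: q·4 + (1−q)·15 = q·8 + (1−q)·5 ⟹ 15 + (-11)q = 5 + 3q ⟹ q = 5/7.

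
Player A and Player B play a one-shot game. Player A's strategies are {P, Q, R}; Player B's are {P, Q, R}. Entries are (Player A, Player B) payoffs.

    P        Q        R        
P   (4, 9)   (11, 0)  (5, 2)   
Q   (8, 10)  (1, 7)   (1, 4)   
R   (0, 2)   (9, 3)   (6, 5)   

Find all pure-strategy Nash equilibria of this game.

(Q, P) and (R, R)

A profile is a Nash equilibrium when each player is best-responding to the other.
Player A's best responses — vs P: Q (payoff 8); vs Q: P (payoff 11); vs R: R (payoff 6).
Player B's best responses — vs P: P (payoff 9); vs Q: P (payoff 10); vs R: R (payoff 5).
Mutual best responses occur at (Q, P) and (R, R); at each, neither player gains by switching.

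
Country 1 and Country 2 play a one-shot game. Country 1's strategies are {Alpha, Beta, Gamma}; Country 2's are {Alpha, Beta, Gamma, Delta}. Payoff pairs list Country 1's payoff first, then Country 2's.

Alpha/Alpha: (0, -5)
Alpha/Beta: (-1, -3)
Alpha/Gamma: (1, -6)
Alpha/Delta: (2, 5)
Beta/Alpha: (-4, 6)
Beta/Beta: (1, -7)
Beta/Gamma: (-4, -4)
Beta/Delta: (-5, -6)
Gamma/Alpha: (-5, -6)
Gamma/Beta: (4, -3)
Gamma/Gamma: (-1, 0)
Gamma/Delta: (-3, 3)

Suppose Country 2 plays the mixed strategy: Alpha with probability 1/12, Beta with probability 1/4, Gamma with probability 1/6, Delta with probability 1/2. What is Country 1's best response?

Country 1's best reply maximizes expected payoff against the mix.
Alpha: (1/12)·0 + (1/4)·(-1) + (1/6)·1 + (1/2)·2 = 11/12
Beta: (1/12)·(-4) + (1/4)·1 + (1/6)·(-4) + (1/2)·(-5) = -13/4
Gamma: (1/12)·(-5) + (1/4)·4 + (1/6)·(-1) + (1/2)·(-3) = -13/12
Highest expected payoff is 11/12, from Alpha.

Alpha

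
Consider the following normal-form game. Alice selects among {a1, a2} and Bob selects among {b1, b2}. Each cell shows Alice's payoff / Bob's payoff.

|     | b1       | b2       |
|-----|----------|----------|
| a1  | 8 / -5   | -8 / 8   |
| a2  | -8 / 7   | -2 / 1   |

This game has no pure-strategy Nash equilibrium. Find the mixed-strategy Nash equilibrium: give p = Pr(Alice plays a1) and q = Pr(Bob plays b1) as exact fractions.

p = 6/19, q = 3/11

Each player's mixing probability is pinned down by making the *other* player indifferent.
Bob indifferent between b1 and b2: p·(-5) + (1−p)·7 = p·8 + (1−p)·1 ⟹ 7 + (-12)p = 1 + 7p ⟹ p = 6/19.
Alice indifferent between a1 and a2: q·8 + (1−q)·(-8) = q·(-8) + (1−q)·(-2) ⟹ (-8) + 16q = (-2) + (-6)q ⟹ q = 3/11.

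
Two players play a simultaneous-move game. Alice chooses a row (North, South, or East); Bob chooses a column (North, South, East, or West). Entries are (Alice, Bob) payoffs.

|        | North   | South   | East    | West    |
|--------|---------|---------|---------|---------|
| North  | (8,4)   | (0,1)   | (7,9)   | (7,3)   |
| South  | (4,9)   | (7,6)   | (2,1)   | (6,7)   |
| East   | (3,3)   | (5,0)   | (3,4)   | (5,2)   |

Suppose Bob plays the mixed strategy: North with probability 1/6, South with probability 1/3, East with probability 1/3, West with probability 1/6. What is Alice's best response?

North

Alice's best reply maximizes expected payoff against the mix.
North: (1/6)·8 + (1/3)·0 + (1/3)·7 + (1/6)·7 = 29/6
South: (1/6)·4 + (1/3)·7 + (1/3)·2 + (1/6)·6 = 14/3
East: (1/6)·3 + (1/3)·5 + (1/3)·3 + (1/6)·5 = 4
Highest expected payoff is 29/6, from North.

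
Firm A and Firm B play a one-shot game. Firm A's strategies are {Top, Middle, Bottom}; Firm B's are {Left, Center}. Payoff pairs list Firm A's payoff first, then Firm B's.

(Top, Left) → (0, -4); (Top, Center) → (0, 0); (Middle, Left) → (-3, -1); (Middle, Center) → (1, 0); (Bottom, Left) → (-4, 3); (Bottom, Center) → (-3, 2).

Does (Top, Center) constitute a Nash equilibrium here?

No

Holding Firm B at Center: Firm A gets 0 from Top but could get 1 by switching to Middle. Firm A has a profitable deviation.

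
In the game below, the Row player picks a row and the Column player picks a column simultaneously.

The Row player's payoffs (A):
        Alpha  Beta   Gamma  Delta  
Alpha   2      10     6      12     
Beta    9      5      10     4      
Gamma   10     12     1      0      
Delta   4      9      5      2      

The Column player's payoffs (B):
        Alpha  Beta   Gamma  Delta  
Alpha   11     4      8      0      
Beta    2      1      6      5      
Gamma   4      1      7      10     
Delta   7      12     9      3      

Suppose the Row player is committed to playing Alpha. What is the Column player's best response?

With the Row player fixed at Alpha, the Column player's payoffs are: Alpha → 11, Beta → 4, Gamma → 8, Delta → 0.
The maximum is 11, achieved by Alpha.

Alpha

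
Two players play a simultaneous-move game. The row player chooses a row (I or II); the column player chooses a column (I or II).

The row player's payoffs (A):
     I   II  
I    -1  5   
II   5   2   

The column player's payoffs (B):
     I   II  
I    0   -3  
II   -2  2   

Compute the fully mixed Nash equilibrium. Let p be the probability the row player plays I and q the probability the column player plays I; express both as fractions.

In a mixed NE each player is indifferent between their pure strategies, so the opponent's mix sets the indifference.
The column player indifferent between I and II: p·0 + (1−p)·(-2) = p·(-3) + (1−p)·2 ⟹ (-2) + 2p = 2 + (-5)p ⟹ p = 4/7.
The row player indifferent between I and II: q·(-1) + (1−q)·5 = q·5 + (1−q)·2 ⟹ 5 + (-6)q = 2 + 3q ⟹ q = 1/3.

p = 4/7, q = 1/3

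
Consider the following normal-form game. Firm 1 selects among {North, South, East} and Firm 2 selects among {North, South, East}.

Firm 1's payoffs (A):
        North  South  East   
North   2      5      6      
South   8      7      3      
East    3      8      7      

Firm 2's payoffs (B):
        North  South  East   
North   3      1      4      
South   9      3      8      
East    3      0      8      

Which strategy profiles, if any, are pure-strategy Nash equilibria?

Check mutual best responses: a cell is a NE iff neither player can gain by unilaterally deviating.
Firm 1's best responses — vs North: South (payoff 8); vs South: East (payoff 8); vs East: East (payoff 7).
Firm 2's best responses — vs North: East (payoff 4); vs South: North (payoff 9); vs East: East (payoff 8).
Mutual best responses occur at (South, North) and (East, East); at each, neither player gains by switching.

(South, North) and (East, East)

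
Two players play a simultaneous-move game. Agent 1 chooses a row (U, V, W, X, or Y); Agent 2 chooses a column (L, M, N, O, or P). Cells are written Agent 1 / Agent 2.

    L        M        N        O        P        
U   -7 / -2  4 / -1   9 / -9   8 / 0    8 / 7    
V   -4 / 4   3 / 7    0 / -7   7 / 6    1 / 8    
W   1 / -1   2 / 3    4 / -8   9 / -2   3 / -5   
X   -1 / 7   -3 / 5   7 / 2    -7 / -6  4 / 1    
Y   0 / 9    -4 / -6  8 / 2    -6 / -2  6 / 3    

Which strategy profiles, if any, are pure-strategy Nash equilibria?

Find each player's best response to every opponent strategy; NE are the intersections.
Agent 1's best responses — vs L: W (payoff 1); vs M: U (payoff 4); vs N: U (payoff 9); vs O: W (payoff 9); vs P: U (payoff 8).
Agent 2's best responses — vs U: P (payoff 7); vs V: P (payoff 8); vs W: M (payoff 3); vs X: L (payoff 7); vs Y: L (payoff 9).
The only mutual best response is (U, P); neither player gains by switching there.

(U, P)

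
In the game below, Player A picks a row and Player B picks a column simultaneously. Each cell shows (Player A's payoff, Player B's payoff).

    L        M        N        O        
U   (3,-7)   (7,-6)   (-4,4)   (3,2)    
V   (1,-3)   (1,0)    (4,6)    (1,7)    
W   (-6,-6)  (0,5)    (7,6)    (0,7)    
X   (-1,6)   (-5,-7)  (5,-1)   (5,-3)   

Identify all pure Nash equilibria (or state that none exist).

No pure-strategy Nash equilibrium

A profile is a Nash equilibrium when each player is best-responding to the other.
Player A's best responses — vs L: U (payoff 3); vs M: U (payoff 7); vs N: W (payoff 7); vs O: X (payoff 5).
Player B's best responses — vs U: N (payoff 4); vs V: O (payoff 7); vs W: O (payoff 7); vs X: L (payoff 6).
No cell has both players best-responding. For instance, Player A's best reply to L is U, but against U Player B prefers N over L.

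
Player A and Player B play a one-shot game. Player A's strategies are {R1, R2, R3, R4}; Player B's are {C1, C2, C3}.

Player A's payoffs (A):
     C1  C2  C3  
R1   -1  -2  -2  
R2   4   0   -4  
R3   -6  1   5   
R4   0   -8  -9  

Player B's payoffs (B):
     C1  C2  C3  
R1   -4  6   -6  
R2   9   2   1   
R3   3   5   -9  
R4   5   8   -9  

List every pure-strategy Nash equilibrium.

(R2, C1) and (R3, C2)

Check mutual best responses: a cell is a NE iff neither player can gain by unilaterally deviating.
Player A's best responses — vs C1: R2 (payoff 4); vs C2: R3 (payoff 1); vs C3: R3 (payoff 5).
Player B's best responses — vs R1: C2 (payoff 6); vs R2: C1 (payoff 9); vs R3: C2 (payoff 5); vs R4: C2 (payoff 8).
Mutual best responses occur at (R2, C1) and (R3, C2); at each, neither player gains by switching.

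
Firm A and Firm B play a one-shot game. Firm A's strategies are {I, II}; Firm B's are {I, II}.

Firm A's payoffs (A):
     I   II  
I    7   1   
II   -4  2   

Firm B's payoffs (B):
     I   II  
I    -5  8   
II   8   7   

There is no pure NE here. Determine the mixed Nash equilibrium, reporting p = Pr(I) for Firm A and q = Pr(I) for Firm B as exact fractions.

Each player's mixing probability is pinned down by making the *other* player indifferent.
Firm B indifferent between I and II: p·(-5) + (1−p)·8 = p·8 + (1−p)·7 ⟹ 8 + (-13)p = 7 + 1p ⟹ p = 1/14.
Firm A indifferent between I and II: q·7 + (1−q)·1 = q·(-4) + (1−q)·2 ⟹ 1 + 6q = 2 + (-6)q ⟹ q = 1/12.

p = 1/14, q = 1/12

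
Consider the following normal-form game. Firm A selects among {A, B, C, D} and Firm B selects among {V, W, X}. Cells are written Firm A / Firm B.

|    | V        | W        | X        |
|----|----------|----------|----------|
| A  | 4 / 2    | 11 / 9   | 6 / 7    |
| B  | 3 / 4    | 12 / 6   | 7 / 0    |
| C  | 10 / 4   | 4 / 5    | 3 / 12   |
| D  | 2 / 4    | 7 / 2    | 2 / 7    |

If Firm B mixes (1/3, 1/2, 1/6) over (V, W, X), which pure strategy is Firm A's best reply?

Compute Firm A's expected payoff from each pure strategy against the given mix.
A: (1/3)·4 + (1/2)·11 + (1/6)·6 = 47/6
B: (1/3)·3 + (1/2)·12 + (1/6)·7 = 49/6
C: (1/3)·10 + (1/2)·4 + (1/6)·3 = 35/6
D: (1/3)·2 + (1/2)·7 + (1/6)·2 = 9/2
Highest expected payoff is 49/6, from B.

B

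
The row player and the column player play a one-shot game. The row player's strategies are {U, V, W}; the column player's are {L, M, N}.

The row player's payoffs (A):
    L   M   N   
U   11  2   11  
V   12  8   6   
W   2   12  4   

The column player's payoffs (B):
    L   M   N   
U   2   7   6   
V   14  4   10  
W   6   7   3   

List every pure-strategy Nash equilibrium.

(V, L) and (W, M)

A profile is a Nash equilibrium when each player is best-responding to the other.
The row player's best responses — vs L: V (payoff 12); vs M: W (payoff 12); vs N: U (payoff 11).
The column player's best responses — vs U: M (payoff 7); vs V: L (payoff 14); vs W: M (payoff 7).
Mutual best responses occur at (V, L) and (W, M); at each, neither player gains by switching.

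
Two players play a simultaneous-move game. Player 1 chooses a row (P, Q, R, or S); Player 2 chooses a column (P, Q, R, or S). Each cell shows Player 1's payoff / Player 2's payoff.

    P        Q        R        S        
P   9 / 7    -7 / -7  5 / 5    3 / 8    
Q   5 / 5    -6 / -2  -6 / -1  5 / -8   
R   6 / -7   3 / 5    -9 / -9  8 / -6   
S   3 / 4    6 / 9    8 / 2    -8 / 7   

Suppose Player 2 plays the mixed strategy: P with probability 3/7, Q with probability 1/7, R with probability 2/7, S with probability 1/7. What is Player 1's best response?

Player 1's best reply maximizes expected payoff against the mix.
P: (3/7)·9 + (1/7)·(-7) + (2/7)·5 + (1/7)·3 = 33/7
Q: (3/7)·5 + (1/7)·(-6) + (2/7)·(-6) + (1/7)·5 = 2/7
R: (3/7)·6 + (1/7)·3 + (2/7)·(-9) + (1/7)·8 = 11/7
S: (3/7)·3 + (1/7)·6 + (2/7)·8 + (1/7)·(-8) = 23/7
Highest expected payoff is 33/7, from P.

P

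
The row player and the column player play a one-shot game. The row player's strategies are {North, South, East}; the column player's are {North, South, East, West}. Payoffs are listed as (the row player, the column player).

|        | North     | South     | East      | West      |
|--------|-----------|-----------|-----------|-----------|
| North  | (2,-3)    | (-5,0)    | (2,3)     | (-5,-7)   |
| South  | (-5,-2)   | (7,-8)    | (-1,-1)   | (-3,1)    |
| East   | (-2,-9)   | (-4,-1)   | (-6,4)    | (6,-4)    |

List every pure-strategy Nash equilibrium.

(North, East)

A profile is a Nash equilibrium when each player is best-responding to the other.
The row player's best responses — vs North: North (payoff 2); vs South: South (payoff 7); vs East: North (payoff 2); vs West: East (payoff 6).
The column player's best responses — vs North: East (payoff 3); vs South: West (payoff 1); vs East: East (payoff 4).
The only mutual best response is (North, East); neither player gains by switching there.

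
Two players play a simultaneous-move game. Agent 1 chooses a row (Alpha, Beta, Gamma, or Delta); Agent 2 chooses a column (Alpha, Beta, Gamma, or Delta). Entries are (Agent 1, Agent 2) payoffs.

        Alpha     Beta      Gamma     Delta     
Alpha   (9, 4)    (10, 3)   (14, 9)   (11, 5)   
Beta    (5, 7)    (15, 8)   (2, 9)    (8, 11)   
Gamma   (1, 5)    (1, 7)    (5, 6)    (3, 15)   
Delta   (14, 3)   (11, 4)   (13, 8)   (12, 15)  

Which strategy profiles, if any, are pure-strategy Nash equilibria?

A profile is a Nash equilibrium when each player is best-responding to the other.
Agent 1's best responses — vs Alpha: Delta (payoff 14); vs Beta: Beta (payoff 15); vs Gamma: Alpha (payoff 14); vs Delta: Delta (payoff 12).
Agent 2's best responses — vs Alpha: Gamma (payoff 9); vs Beta: Delta (payoff 11); vs Gamma: Delta (payoff 15); vs Delta: Delta (payoff 15).
Mutual best responses occur at (Alpha, Gamma) and (Delta, Delta); at each, neither player gains by switching.

(Alpha, Gamma) and (Delta, Delta)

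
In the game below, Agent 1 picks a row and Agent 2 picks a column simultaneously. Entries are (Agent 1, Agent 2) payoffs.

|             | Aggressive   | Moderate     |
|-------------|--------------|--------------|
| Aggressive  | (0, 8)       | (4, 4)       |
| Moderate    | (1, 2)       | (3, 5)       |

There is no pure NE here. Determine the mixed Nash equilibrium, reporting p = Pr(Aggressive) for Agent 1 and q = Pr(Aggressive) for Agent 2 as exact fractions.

p = 3/7, q = 1/2

Each player's mixing probability is pinned down by making the *other* player indifferent.
Agent 2 indifferent between Aggressive and Moderate: p·8 + (1−p)·2 = p·4 + (1−p)·5 ⟹ 2 + 6p = 5 + (-1)p ⟹ p = 3/7.
Agent 1 indifferent between Aggressive and Moderate: q·0 + (1−q)·4 = q·1 + (1−q)·3 ⟹ 4 + (-4)q = 3 + (-2)q ⟹ q = 1/2.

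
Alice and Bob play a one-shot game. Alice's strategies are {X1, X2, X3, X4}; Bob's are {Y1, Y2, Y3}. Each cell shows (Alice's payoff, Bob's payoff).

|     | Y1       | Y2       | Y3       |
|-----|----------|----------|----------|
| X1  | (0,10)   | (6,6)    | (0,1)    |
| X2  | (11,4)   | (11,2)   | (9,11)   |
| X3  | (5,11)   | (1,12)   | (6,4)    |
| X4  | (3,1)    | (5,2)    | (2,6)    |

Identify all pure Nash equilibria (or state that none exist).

(X2, Y3)

Find each player's best response to every opponent strategy; NE are the intersections.
Alice's best responses — vs Y1: X2 (payoff 11); vs Y2: X2 (payoff 11); vs Y3: X2 (payoff 9).
Bob's best responses — vs X1: Y1 (payoff 10); vs X2: Y3 (payoff 11); vs X3: Y2 (payoff 12); vs X4: Y3 (payoff 6).
The only mutual best response is (X2, Y3); neither player gains by switching there.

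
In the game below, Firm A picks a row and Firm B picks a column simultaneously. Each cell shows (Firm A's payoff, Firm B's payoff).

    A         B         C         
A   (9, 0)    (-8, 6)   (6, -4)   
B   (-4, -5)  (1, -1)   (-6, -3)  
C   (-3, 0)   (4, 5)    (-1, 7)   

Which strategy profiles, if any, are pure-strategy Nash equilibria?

There is no pure-strategy Nash equilibrium

A profile is a Nash equilibrium when each player is best-responding to the other.
Firm A's best responses — vs A: A (payoff 9); vs B: C (payoff 4); vs C: A (payoff 6).
Firm B's best responses — vs A: B (payoff 6); vs B: B (payoff -1); vs C: C (payoff 7).
No cell has both players best-responding. For instance, Firm A's best reply to A is A, but against A Firm B prefers B over A.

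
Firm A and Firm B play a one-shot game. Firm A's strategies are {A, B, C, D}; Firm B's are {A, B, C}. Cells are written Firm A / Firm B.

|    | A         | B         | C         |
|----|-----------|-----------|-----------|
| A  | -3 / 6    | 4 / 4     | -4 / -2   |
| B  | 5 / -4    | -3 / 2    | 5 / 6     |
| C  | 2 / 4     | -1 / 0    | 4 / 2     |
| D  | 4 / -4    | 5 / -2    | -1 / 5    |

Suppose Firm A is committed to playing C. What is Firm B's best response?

A

With Firm A fixed at C, Firm B's payoffs are: A → 4, B → 0, C → 2.
The maximum is 4, achieved by A.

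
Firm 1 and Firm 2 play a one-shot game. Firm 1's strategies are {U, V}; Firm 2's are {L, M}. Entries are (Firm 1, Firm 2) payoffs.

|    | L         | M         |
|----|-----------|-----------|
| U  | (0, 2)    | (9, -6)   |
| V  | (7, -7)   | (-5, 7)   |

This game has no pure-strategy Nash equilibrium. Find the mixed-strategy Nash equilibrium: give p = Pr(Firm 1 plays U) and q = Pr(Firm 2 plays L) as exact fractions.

p = 7/11, q = 2/3

In a mixed NE each player is indifferent between their pure strategies, so the opponent's mix sets the indifference.
Firm 2 indifferent between L and M: p·2 + (1−p)·(-7) = p·(-6) + (1−p)·7 ⟹ (-7) + 9p = 7 + (-13)p ⟹ p = 7/11.
Firm 1 indifferent between U and V: q·0 + (1−q)·9 = q·7 + (1−q)·(-5) ⟹ 9 + (-9)q = (-5) + 12q ⟹ q = 2/3.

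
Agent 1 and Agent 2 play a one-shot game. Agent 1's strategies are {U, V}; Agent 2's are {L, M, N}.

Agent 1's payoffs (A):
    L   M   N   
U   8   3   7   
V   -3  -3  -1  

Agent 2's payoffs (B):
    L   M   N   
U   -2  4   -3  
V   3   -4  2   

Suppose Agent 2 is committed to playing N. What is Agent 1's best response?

With Agent 2 fixed at N, Agent 1's payoffs are: U → 7, V → -1.
The maximum is 7, achieved by U.

U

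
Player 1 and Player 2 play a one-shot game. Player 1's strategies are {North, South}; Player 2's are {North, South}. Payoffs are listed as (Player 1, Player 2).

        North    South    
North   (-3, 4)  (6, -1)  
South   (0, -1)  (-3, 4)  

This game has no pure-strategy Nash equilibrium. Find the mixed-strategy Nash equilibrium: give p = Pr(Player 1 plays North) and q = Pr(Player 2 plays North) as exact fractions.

In a mixed NE each player is indifferent between their pure strategies, so the opponent's mix sets the indifference.
Player 2 indifferent between North and South: p·4 + (1−p)·(-1) = p·(-1) + (1−p)·4 ⟹ (-1) + 5p = 4 + (-5)p ⟹ p = 1/2.
Player 1 indifferent between North and South: q·(-3) + (1−q)·6 = q·0 + (1−q)·(-3) ⟹ 6 + (-9)q = (-3) + 3q ⟹ q = 3/4.

p = 1/2, q = 3/4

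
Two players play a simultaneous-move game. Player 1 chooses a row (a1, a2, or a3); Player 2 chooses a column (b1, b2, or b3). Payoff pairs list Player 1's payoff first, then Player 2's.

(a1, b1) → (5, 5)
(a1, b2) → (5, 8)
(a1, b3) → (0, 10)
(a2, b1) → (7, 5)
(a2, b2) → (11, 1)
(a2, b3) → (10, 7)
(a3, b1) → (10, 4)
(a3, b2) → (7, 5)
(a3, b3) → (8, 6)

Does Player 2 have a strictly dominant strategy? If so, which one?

A strategy is strictly dominant if it gives Player 2 a strictly higher payoff than every other strategy, against every choice by the opponent.
b3 strictly dominates: vs a1: 10 > each of {5, 8}; vs a2: 7 > each of {5, 1}; vs a3: 6 > each of {4, 5}.

b3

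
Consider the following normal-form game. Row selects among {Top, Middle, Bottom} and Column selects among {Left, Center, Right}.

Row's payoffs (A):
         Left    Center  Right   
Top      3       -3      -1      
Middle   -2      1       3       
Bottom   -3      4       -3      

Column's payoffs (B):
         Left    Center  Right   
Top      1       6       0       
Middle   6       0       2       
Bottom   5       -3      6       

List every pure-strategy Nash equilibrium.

No pure-strategy Nash equilibrium

Check mutual best responses: a cell is a NE iff neither player can gain by unilaterally deviating.
Row's best responses — vs Left: Top (payoff 3); vs Center: Bottom (payoff 4); vs Right: Middle (payoff 3).
Column's best responses — vs Top: Center (payoff 6); vs Middle: Left (payoff 6); vs Bottom: Right (payoff 6).
No cell has both players best-responding. For instance, Row's best reply to Right is Middle, but against Middle Column prefers Left over Right.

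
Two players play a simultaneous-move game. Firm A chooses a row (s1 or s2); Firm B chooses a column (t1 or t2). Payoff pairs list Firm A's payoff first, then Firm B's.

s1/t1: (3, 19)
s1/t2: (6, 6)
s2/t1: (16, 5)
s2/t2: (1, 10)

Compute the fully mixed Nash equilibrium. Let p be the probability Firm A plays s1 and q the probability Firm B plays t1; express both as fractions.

In a mixed NE each player is indifferent between their pure strategies, so the opponent's mix sets the indifference.
Firm B indifferent between t1 and t2: p·19 + (1−p)·5 = p·6 + (1−p)·10 ⟹ 5 + 14p = 10 + (-4)p ⟹ p = 5/18.
Firm A indifferent between s1 and s2: q·3 + (1−q)·6 = q·16 + (1−q)·1 ⟹ 6 + (-3)q = 1 + 15q ⟹ q = 5/18.

p = 5/18, q = 5/18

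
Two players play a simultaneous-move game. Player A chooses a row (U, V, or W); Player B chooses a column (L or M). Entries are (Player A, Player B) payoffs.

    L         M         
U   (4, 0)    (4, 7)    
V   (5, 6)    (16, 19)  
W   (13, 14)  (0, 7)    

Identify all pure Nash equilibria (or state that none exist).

A profile is a Nash equilibrium when each player is best-responding to the other.
Player A's best responses — vs L: W (payoff 13); vs M: V (payoff 16).
Player B's best responses — vs U: M (payoff 7); vs V: M (payoff 19); vs W: L (payoff 14).
Mutual best responses occur at (V, M) and (W, L); at each, neither player gains by switching.

(V, M) and (W, L)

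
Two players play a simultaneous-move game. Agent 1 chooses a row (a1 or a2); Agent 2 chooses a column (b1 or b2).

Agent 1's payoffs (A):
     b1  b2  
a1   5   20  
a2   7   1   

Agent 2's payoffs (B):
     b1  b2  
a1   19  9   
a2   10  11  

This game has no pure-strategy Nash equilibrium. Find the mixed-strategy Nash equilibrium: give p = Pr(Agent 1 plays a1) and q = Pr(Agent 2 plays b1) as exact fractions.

In a mixed NE each player is indifferent between their pure strategies, so the opponent's mix sets the indifference.
Agent 2 indifferent between b1 and b2: p·19 + (1−p)·10 = p·9 + (1−p)·11 ⟹ 10 + 9p = 11 + (-2)p ⟹ p = 1/11.
Agent 1 indifferent between a1 and a2: q·5 + (1−q)·20 = q·7 + (1−q)·1 ⟹ 20 + (-15)q = 1 + 6q ⟹ q = 19/21.

p = 1/11, q = 19/21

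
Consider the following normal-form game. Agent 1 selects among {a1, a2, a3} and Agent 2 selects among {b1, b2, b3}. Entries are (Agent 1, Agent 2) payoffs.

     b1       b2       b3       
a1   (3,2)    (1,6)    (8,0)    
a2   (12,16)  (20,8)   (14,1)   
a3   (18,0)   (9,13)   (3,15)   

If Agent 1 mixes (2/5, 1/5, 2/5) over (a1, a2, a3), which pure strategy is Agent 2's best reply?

Compute Agent 2's expected payoff from each pure strategy against the given mix.
b1: (2/5)·2 + (1/5)·16 + (2/5)·0 = 4
b2: (2/5)·6 + (1/5)·8 + (2/5)·13 = 46/5
b3: (2/5)·0 + (1/5)·1 + (2/5)·15 = 31/5
Highest expected payoff is 46/5, from b2.

b2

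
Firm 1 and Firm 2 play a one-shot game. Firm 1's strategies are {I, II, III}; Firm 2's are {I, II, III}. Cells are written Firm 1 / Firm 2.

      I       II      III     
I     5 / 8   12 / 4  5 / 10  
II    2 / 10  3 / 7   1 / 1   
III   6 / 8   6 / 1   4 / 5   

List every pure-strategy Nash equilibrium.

(I, III) and (III, I)

A profile is a Nash equilibrium when each player is best-responding to the other.
Firm 1's best responses — vs I: III (payoff 6); vs II: I (payoff 12); vs III: I (payoff 5).
Firm 2's best responses — vs I: III (payoff 10); vs II: I (payoff 10); vs III: I (payoff 8).
Mutual best responses occur at (I, III) and (III, I); at each, neither player gains by switching.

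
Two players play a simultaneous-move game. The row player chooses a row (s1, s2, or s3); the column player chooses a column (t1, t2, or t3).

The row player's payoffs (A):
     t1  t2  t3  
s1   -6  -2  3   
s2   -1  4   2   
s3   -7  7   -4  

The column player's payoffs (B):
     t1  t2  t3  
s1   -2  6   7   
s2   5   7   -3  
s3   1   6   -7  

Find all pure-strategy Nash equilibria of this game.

(s1, t3) and (s3, t2)

A profile is a Nash equilibrium when each player is best-responding to the other.
The row player's best responses — vs t1: s2 (payoff -1); vs t2: s3 (payoff 7); vs t3: s1 (payoff 3).
The column player's best responses — vs s1: t3 (payoff 7); vs s2: t2 (payoff 7); vs s3: t2 (payoff 6).
Mutual best responses occur at (s1, t3) and (s3, t2); at each, neither player gains by switching.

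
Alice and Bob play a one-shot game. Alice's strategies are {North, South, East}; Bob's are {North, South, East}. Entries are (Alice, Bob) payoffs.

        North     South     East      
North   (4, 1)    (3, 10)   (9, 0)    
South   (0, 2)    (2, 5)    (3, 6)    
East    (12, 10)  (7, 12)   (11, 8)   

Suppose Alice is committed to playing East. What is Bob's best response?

South

With Alice fixed at East, Bob's payoffs are: North → 10, South → 12, East → 8.
The maximum is 12, achieved by South.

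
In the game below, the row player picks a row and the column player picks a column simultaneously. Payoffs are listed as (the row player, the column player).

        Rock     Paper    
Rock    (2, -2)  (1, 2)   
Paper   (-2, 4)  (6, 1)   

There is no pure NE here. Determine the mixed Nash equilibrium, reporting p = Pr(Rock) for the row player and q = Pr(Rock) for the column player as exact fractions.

In a mixed NE each player is indifferent between their pure strategies, so the opponent's mix sets the indifference.
The column player indifferent between Rock and Paper: p·(-2) + (1−p)·4 = p·2 + (1−p)·1 ⟹ 4 + (-6)p = 1 + 1p ⟹ p = 3/7.
The row player indifferent between Rock and Paper: q·2 + (1−q)·1 = q·(-2) + (1−q)·6 ⟹ 1 + 1q = 6 + (-8)q ⟹ q = 5/9.

p = 3/7, q = 5/9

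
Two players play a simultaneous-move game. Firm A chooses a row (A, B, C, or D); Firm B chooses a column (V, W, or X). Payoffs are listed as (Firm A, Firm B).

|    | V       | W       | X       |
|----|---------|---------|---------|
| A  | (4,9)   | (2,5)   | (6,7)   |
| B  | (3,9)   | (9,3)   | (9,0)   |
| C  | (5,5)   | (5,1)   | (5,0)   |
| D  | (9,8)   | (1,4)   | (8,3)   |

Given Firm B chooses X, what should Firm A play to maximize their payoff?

With Firm B fixed at X, Firm A's payoffs are: A → 6, B → 9, C → 5, D → 8.
The maximum is 9, achieved by B.

B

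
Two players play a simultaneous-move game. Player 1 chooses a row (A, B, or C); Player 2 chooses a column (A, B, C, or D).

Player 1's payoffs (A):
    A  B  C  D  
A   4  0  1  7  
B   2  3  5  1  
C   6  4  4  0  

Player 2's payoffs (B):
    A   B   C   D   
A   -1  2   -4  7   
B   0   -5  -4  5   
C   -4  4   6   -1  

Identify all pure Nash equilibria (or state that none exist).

Find each player's best response to every opponent strategy; NE are the intersections.
Player 1's best responses — vs A: C (payoff 6); vs B: C (payoff 4); vs C: B (payoff 5); vs D: A (payoff 7).
Player 2's best responses — vs A: D (payoff 7); vs B: D (payoff 5); vs C: C (payoff 6).
The only mutual best response is (A, D); neither player gains by switching there.

(A, D)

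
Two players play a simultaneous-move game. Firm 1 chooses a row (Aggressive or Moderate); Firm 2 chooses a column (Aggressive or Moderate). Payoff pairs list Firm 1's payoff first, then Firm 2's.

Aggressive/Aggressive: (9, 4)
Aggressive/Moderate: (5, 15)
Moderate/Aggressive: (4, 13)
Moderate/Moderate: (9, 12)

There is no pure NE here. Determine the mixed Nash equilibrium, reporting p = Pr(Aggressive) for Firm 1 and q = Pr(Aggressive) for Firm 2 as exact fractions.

Each player's mixing probability is pinned down by making the *other* player indifferent.
Firm 2 indifferent between Aggressive and Moderate: p·4 + (1−p)·13 = p·15 + (1−p)·12 ⟹ 13 + (-9)p = 12 + 3p ⟹ p = 1/12.
Firm 1 indifferent between Aggressive and Moderate: q·9 + (1−q)·5 = q·4 + (1−q)·9 ⟹ 5 + 4q = 9 + (-5)q ⟹ q = 4/9.

p = 1/12, q = 4/9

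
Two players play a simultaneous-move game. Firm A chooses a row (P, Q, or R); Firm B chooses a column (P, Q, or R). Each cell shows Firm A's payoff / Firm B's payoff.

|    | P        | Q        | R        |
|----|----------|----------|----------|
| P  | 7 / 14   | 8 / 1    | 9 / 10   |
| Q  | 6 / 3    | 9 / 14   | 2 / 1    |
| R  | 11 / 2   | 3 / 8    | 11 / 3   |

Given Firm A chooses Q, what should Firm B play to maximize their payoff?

Q

With Firm A fixed at Q, Firm B's payoffs are: P → 3, Q → 14, R → 1.
The maximum is 14, achieved by Q.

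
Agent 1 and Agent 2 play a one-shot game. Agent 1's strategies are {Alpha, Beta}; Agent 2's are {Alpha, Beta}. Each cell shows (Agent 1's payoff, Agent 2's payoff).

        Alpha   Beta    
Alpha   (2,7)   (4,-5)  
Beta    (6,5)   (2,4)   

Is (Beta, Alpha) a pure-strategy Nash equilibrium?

Holding Agent 2 at Alpha: Agent 1 gets 6 from Beta, versus 2 from Alpha. No profitable deviation for Agent 1.
Holding Agent 1 at Beta: Agent 2 gets 5 from Alpha, versus 4 from Beta. No profitable deviation for Agent 2 either.

Yes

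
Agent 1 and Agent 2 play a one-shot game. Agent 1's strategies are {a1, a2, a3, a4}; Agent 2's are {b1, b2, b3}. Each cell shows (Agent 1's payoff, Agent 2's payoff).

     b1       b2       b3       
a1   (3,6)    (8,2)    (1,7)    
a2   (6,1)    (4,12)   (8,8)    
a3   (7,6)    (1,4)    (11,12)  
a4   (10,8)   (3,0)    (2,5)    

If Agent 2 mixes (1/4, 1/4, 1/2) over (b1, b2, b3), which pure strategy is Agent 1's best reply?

Compute Agent 1's expected payoff from each pure strategy against the given mix.
a1: (1/4)·3 + (1/4)·8 + (1/2)·1 = 13/4
a2: (1/4)·6 + (1/4)·4 + (1/2)·8 = 13/2
a3: (1/4)·7 + (1/4)·1 + (1/2)·11 = 15/2
a4: (1/4)·10 + (1/4)·3 + (1/2)·2 = 17/4
Highest expected payoff is 15/2, from a3.

a3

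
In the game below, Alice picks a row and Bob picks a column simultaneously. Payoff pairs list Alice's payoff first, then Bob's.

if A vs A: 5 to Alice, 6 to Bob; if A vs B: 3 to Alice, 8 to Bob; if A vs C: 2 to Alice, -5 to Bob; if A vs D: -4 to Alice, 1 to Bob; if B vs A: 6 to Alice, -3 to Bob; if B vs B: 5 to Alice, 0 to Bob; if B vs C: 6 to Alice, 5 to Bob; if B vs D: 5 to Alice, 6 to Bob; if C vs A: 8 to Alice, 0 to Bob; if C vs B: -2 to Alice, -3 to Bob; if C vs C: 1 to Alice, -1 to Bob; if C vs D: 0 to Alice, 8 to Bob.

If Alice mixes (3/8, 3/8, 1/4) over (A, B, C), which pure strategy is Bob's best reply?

Bob's best reply maximizes expected payoff against the mix.
A: (3/8)·6 + (3/8)·(-3) + (1/4)·0 = 9/8
B: (3/8)·8 + (3/8)·0 + (1/4)·(-3) = 9/4
C: (3/8)·(-5) + (3/8)·5 + (1/4)·(-1) = -1/4
D: (3/8)·1 + (3/8)·6 + (1/4)·8 = 37/8
Highest expected payoff is 37/8, from D.

D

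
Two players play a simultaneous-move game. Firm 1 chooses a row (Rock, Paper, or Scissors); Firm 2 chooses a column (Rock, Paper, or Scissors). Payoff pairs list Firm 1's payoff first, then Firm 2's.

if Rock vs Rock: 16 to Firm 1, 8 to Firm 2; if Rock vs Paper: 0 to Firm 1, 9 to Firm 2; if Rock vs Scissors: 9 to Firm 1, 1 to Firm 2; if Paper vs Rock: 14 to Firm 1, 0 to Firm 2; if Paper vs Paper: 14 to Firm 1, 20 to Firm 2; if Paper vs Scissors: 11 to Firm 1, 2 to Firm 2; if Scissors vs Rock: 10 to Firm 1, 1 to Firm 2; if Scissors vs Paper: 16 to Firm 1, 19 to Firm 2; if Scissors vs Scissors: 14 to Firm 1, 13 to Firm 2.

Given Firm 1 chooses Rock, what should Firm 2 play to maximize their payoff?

With Firm 1 fixed at Rock, Firm 2's payoffs are: Rock → 8, Paper → 9, Scissors → 1.
The maximum is 9, achieved by Paper.

Paper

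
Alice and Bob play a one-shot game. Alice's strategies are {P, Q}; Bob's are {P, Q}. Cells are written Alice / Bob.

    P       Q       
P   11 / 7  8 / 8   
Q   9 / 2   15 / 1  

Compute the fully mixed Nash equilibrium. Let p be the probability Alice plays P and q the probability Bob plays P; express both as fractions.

Each player's mixing probability is pinned down by making the *other* player indifferent.
Bob indifferent between P and Q: p·7 + (1−p)·2 = p·8 + (1−p)·1 ⟹ 2 + 5p = 1 + 7p ⟹ p = 1/2.
Alice indifferent between P and Q: q·11 + (1−q)·8 = q·9 + (1−q)·15 ⟹ 8 + 3q = 15 + (-6)q ⟹ q = 7/9.

p = 1/2, q = 7/9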